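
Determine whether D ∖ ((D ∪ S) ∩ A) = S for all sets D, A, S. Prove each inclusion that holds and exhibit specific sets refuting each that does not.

Forward inclusion. This inclusion fails. Take D = {1}, A = ∅, S = ∅; then 1 ∈ D ∖ ((D ∪ S) ∩ A) but 1 ∉ S.

Reverse inclusion. This inclusion fails. Take D = ∅, A = ∅, S = {1}; then 1 ∈ S but 1 ∉ D ∖ ((D ∪ S) ∩ A).

Both inclusions fail.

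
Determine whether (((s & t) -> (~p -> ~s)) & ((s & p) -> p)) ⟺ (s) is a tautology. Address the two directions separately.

Forward direction. This fails. Under p = F, t = F, s = F, the left side is true but the right side is false.

Converse. This fails. Under p = F, t = T, s = T, the left side is false but the right side is true.

Both directions fail.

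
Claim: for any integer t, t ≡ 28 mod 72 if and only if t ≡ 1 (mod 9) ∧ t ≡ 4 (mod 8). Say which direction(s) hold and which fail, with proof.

Converse. If t ≡ 1 (mod 9) and t ≡ 4 (mod 8), then by the Chinese remainder theorem t ≡ 28 (mod 72). This is exactly t ≡ 28 (mod 72).

Forward direction. Suppose t ≡ 28 (mod 72); write t = 72j + 28. Since 9 ∣ 72, reducing mod 9 gives t ≡ 28 ≡ 1 (mod 9); since 8 ∣ 72, reducing mod 8 gives t ≡ 28 ≡ 4 (mod 8).

Both directions hold.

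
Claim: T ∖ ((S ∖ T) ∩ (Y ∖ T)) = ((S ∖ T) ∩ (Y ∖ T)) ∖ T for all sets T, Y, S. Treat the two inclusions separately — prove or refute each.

(⟹) This inclusion fails. Take T = {1}, Y = ∅, S = ∅; then 1 ∈ T ∖ ((S ∖ T) ∩ (Y ∖ T)) but 1 ∉ ((S ∖ T) ∩ (Y ∖ T)) ∖ T.

(⟸) This inclusion fails. Take T = ∅, Y = {1}, S = {1}; then 1 ∈ ((S ∖ T) ∩ (Y ∖ T)) ∖ T but 1 ∉ T ∖ ((S ∖ T) ∩ (Y ∖ T)).

(⊆) fails and (⊇) fails.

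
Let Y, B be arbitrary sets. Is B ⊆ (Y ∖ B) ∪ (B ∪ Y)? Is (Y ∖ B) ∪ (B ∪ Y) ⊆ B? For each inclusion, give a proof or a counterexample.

Forward inclusion. Let x ∈ B. Then either x ∈ B and x ∉ Y; or x ∈ Y ∩ B. In each case x ∈ (Y ∖ B) ∪ (B ∪ Y), so B ⊆ (Y ∖ B) ∪ (B ∪ Y).

Reverse inclusion. This inclusion fails. Take Y = {1}, B = ∅; then 1 ∈ (Y ∖ B) ∪ (B ∪ Y) but 1 ∉ B.

The sets are not equal: only the forward inclusion holds.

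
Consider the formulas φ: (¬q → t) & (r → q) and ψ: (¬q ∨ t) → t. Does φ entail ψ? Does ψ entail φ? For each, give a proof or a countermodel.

Only the forward implication holds.

(⟹) Assume the antecedent. If q is true, (¬q ∨ t) → t reduces to true regardless of the other variables. If q is false, the antecedent forces (q = F, t = T, r = F), and (¬q ∨ t) → t holds there. Either way (¬q ∨ t) → t holds.

(⟸) This fails. Under q = F, t = T, r = T, the left side is false but the right side is true.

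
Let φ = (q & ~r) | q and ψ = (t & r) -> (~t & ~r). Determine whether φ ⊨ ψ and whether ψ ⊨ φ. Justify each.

Neither direction holds.

(⇒) This fails. Under t = T, q = T, r = T, the left side is true but the right side is false.

(⇐) This fails. Under t = F, q = F, r = F, the left side is false but the right side is true.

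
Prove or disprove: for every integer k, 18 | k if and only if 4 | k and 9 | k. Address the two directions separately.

(⇒) fails; (⇐) holds.

(⇒) This fails: take k = 18. Certainly 18 ∣ 18, but 4 ∤ 18.

(⇐) Suppose 4 ∣ k and 9 ∣ k. Any common multiple of 4 and 9 is a multiple of their lcm; here gcd(4, 9) = 1, so lcm(4, 9) = 4·9 = 36, so 36 ∣ k. Since 18 ∣ 36, it follows that 18 ∣ k.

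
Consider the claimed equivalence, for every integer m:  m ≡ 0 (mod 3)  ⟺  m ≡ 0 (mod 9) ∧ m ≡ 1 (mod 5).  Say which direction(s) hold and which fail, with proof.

[⇒] This fails: m = 0 gives 0 ≡ 0 (mod 3) but 0 ≡ 0 (mod 5), so the conjunction on the right does not hold.

[⇐] Conversely, if m ≡ 0 (mod 9) and m ≡ 1 (mod 5), then by the Chinese remainder theorem m ≡ 36 (mod 45). Since 36 ≡ 0 (mod 3) and 3 ∣ 45, we get m ≡ 0 (mod 3).

Not equivalent: only (⇐) holds.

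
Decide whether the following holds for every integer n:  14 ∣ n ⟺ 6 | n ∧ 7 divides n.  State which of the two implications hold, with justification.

Only the converse holds.

(←) Suppose 6 ∣ n and 7 ∣ n. Any common multiple of 6 and 7 is a multiple of their lcm; here gcd(6, 7) = 1, so lcm(6, 7) = 6·7 = 42, so 42 ∣ n. Since 14 ∣ 42, it follows that 14 ∣ n.

(→) This fails: take n = 14. Certainly 14 ∣ 14, but 6 ∤ 14.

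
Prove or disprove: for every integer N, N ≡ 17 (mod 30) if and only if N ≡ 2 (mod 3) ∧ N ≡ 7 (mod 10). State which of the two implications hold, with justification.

Both directions hold; the statement is true.

(⟸) If N ≡ 2 (mod 3) and N ≡ 7 (mod 10), then by the Chinese remainder theorem N ≡ 17 (mod 30). This is exactly N ≡ 17 (mod 30).

(⟹) Suppose N ≡ 17 (mod 30); write N = 30j + 17. Since 3 ∣ 30, reducing mod 3 gives N ≡ 17 ≡ 2 (mod 3); since 10 ∣ 30, reducing mod 10 gives N ≡ 17 ≡ 7 (mod 10).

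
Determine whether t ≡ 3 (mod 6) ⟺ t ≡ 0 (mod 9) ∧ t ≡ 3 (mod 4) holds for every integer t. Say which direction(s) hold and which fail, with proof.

The forward direction fails; the converse holds.

[⇒] This fails: t = 33 gives 33 ≡ 3 (mod 6) but 33 ≡ 6 (mod 9), so the conjunction on the right does not hold.

[⇐] Conversely, if t ≡ 0 (mod 9) and t ≡ 3 (mod 4), then by the Chinese remainder theorem t ≡ 27 (mod 36). Since 27 ≡ 3 (mod 6) and 6 ∣ 36, we get t ≡ 3 (mod 6).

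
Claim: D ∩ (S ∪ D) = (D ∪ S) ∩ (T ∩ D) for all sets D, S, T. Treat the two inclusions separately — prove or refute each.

(⟹) This inclusion fails. Take D = {1}, S = ∅, T = ∅; then 1 ∈ D ∩ (S ∪ D) but 1 ∉ (D ∪ S) ∩ (T ∩ D).

(⟸) Let x ∈ (D ∪ S) ∩ (T ∩ D). Then either x ∈ D ∩ T and x ∉ S; or x ∈ D ∩ S ∩ T. In each case x ∈ D ∩ (S ∪ D), so (D ∪ S) ∩ (T ∩ D) ⊆ D ∩ (S ∪ D).

Only the reverse inclusion holds.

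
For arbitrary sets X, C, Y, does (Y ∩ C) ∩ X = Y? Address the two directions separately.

(⊆) holds; (⊇) fails.

(⊆) Let x ∈ (Y ∩ C) ∩ X. Then x ∈ X ∩ C ∩ Y, from which x ∈ Y.

(⊇) This inclusion fails. Take X = ∅, C = ∅, Y = {1}; then 1 ∈ Y but 1 ∉ (Y ∩ C) ∩ X.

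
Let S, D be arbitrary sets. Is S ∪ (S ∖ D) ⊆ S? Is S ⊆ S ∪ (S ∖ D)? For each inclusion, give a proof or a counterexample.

Both inclusions hold; the sets are equal.

(⊇) Let x ∈ S. Then either x ∈ S and x ∉ D; or x ∈ S ∩ D. In each case x ∈ S ∪ (S ∖ D), so S ⊆ S ∪ (S ∖ D).

(⊆) Let x ∈ S ∪ (S ∖ D). Then either x ∈ S and x ∉ D; or x ∈ S ∩ D. In each case x ∈ S, so S ∪ (S ∖ D) ⊆ S.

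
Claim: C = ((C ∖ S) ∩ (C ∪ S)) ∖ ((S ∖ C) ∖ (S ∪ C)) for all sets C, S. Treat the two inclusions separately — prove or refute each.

Reverse inclusion. Let x ∈ ((C ∖ S) ∩ (C ∪ S)) ∖ ((S ∖ C) ∖ (S ∪ C)). Then x ∈ C and x ∉ S, from which x ∈ C.

Forward inclusion. This inclusion fails. Take C = {1}, S = {1}; then 1 ∈ C but 1 ∉ ((C ∖ S) ∩ (C ∪ S)) ∖ ((S ∖ C) ∖ (S ∪ C)).

(⊆) fails; (⊇) holds.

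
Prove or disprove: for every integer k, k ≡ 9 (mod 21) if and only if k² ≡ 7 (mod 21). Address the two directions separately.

(⇒) This fails: take k = 9. Then 9 ≡ 9 (mod 21), but 9² = 81 ≡ 18 (mod 21), not 7.

(⇐) This fails: take k = 7. Then 7² = 49 ≡ 7 (mod 21), yet 7 ≡ 7 (mod 21), not 9.

Neither direction holds.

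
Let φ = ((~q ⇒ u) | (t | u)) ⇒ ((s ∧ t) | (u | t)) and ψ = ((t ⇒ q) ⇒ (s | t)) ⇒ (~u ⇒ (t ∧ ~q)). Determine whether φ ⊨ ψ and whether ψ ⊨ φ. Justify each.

(→) This fails. Under q = T, u = F, t = T, s = F, the left side is true but the right side is false.

(←) This fails. Under q = T, u = F, t = F, s = F, the left side is false but the right side is true.

(⇒) fails and (⇐) fails.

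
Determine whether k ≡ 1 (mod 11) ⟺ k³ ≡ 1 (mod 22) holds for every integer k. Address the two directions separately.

(→) This fails: take k = 12. Then 12 ≡ 1 (mod 11), but 12³ = 1728 ≡ 12 (mod 22), not 1.

(←) Conversely, the residues r modulo 22 with r³ ≡ 1 (mod 22) are exactly {1}, and each is ≡ 1 (mod 11).

Only the converse holds.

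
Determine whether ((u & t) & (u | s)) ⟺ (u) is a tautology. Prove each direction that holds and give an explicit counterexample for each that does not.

Only the forward implication holds.

(→) Assume the antecedent. If u is true, u reduces to true regardless of the other variables. If u is false, the antecedent cannot hold. Either way u holds.

(←) This fails. Under u = T, t = F, s = F, the left side is false but the right side is true.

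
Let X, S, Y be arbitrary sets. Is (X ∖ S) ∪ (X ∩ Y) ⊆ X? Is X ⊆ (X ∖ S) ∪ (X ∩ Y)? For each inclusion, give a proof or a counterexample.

(⟹) Let x ∈ (X ∖ S) ∪ (X ∩ Y). Then either x ∈ X and x ∉ S, Y; or x ∈ X ∩ Y and x ∉ S; or x ∈ X ∩ S ∩ Y. In each case x ∈ X, so (X ∖ S) ∪ (X ∩ Y) ⊆ X.

(⟸) This inclusion fails. Take X = {1}, S = {1}, Y = ∅; then 1 ∈ X but 1 ∉ (X ∖ S) ∪ (X ∩ Y).

The sets are not equal: only the forward inclusion holds.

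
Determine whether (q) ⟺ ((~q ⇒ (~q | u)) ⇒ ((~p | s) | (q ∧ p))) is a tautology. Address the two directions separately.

The forward direction holds; the converse fails.

(←) This fails. Under q = F, s = F, u = F, p = F, the left side is false but the right side is true.

(→) Assume the antecedent. If q is true, the consequent reduces to true regardless of the other variables. If q is false, the antecedent cannot hold. Either way the consequent holds.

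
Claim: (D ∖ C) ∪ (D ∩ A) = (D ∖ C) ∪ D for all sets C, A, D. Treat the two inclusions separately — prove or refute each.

(⊆) holds; (⊇) fails.

(⊆) Let x ∈ (D ∖ C) ∪ (D ∩ A). Then either x ∈ D and x ∉ C, A; or x ∈ A ∩ D and x ∉ C; or x ∈ C ∩ A ∩ D. In each case x ∈ (D ∖ C) ∪ D, so (D ∖ C) ∪ (D ∩ A) ⊆ (D ∖ C) ∪ D.

(⊇) This inclusion fails. Take C = {1}, A = ∅, D = {1}; then 1 ∈ (D ∖ C) ∪ D but 1 ∉ (D ∖ C) ∪ (D ∩ A).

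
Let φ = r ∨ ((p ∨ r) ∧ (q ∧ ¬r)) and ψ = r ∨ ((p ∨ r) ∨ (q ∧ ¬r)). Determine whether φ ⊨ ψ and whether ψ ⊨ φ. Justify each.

Only the forward direction holds.

[⇒] Assume the antecedent. If p is true, r ∨ ((p ∨ r) ∨ (q ∧ ¬r)) reduces to true regardless of the other variables. If p is false, the antecedent forces (p = F, r = T, q = F) or (p = F, r = T, q = T), and r ∨ ((p ∨ r) ∨ (q ∧ ¬r)) holds there. Either way r ∨ ((p ∨ r) ∨ (q ∧ ¬r)) holds.

[⇐] This fails. Under p = T, r = F, q = F, the left side is false but the right side is true.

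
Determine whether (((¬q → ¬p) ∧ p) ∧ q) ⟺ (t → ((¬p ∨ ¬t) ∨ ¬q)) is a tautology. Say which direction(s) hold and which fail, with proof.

[⇒] This fails. Under q = T, t = T, p = T, the left side is true but the right side is false.

[⇐] This fails. Under q = F, t = F, p = F, the left side is false but the right side is true.

Neither direction holds.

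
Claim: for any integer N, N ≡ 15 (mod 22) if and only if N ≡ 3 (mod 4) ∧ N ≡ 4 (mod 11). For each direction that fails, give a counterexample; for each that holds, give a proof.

Only the converse holds.

(⟹) This fails: N = 37 gives 37 ≡ 15 (mod 22) but 37 ≡ 1 (mod 4), so the conjunction on the right does not hold.

(⟸) Conversely, if N ≡ 3 (mod 4) and N ≡ 4 (mod 11), then by the Chinese remainder theorem N ≡ 15 (mod 44). Since 15 ≡ 15 (mod 22) and 22 ∣ 44, we get N ≡ 15 (mod 22).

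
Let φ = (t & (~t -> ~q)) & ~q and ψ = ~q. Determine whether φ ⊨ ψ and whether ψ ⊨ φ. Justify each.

(⇒) holds; (⇐) fails.

(⟹) Assume the antecedent. If q is true, the antecedent cannot hold. If q is false, ~q reduces to true regardless of the other variables. Either way ~q holds.

(⟸) This fails. Under q = F, t = F, the left side is false but the right side is true.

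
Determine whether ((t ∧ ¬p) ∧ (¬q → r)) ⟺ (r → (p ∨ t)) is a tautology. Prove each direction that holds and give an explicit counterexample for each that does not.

[⇒] Assume the antecedent. If r is true, the antecedent forces (p = F, r = T, q = F, t = T) or (p = F, r = T, q = T, t = T), and r → (p ∨ t) holds there. If r is false, r → (p ∨ t) reduces to true regardless of the other variables. Either way r → (p ∨ t) holds.

[⇐] This fails. Under p = F, r = F, q = F, t = F, the left side is false but the right side is true.

(⇒) holds; (⇐) fails.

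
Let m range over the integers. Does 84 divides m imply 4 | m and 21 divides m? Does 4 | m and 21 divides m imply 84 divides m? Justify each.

(→) If 84 ∣ m, write m = 84q. Since 84 = 21·4, m = 4·(21q), so 4 ∣ m; and since 84 = 4·21, m = 21·(4q), so 21 ∣ m.

(←) Suppose 4 ∣ m and 21 ∣ m. Any common multiple of 4 and 21 is a multiple of their lcm; here gcd(4, 21) = 1, so lcm(4, 21) = 4·21 = 84, so 84 ∣ m.

The biconditional holds.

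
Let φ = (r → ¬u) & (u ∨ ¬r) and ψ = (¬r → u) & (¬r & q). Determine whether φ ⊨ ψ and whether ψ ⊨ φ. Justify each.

Only the converse holds.

Forward direction. This fails. Under q = F, r = F, u = F, the left side is true but the right side is false.

Converse. Assume the antecedent. If q is true, the antecedent forces (q = T, r = F, u = T), and (r → ¬u) & (u ∨ ¬r) holds there. If q is false, the antecedent cannot hold. Either way (r → ¬u) & (u ∨ ¬r) holds.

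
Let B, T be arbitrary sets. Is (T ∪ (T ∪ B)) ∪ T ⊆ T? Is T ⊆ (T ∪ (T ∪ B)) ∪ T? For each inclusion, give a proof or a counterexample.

(⊆) This inclusion fails. Take B = {1}, T = ∅; then 1 ∈ (T ∪ (T ∪ B)) ∪ T but 1 ∉ T.

(⊇) Let x ∈ T. Then either x ∈ T and x ∉ B; or x ∈ B ∩ T. In each case x ∈ (T ∪ (T ∪ B)) ∪ T, so T ⊆ (T ∪ (T ∪ B)) ∪ T.

(⊆) fails; (⊇) holds.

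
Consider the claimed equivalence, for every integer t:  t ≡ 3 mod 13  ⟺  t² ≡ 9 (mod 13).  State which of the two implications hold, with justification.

(⇒) holds; (⇐) fails.

(⟹) Suppose t ≡ 3 mod 13. Write t = 13j + 3. Then (13j + 3)² = 169j² + 78j + 9 = 13(13j² + 6j) + 9, so t² ≡ 9 (mod 13).

(⟸) This fails: take t = 10. Then 10² = 100 ≡ 9 (mod 13), yet 10 ≡ 10 (mod 13), not 3.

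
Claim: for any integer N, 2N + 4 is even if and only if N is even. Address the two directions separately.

[⇐] Suppose N is even. Since 2 is even, 2N is even for every N, so 2N + 4 has the same parity as 4, which is even. Hence 2N + 4 is even.

[⇒] This fails: take N = 1. Then 2N + 4 = 6, which is even, yet N = 1 is odd, not even.

(⇒) fails; (⇐) holds.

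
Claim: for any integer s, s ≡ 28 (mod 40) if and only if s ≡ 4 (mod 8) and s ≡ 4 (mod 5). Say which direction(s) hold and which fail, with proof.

[⇒] This fails: s = 28 gives 28 ≡ 28 (mod 40) but 28 ≡ 3 (mod 5), so the conjunction on the right does not hold.

[⇐] This fails: s = 4 satisfies both congruences on the right (4 ≡ 4 mod 8 and 4 ≡ 4 mod 5) yet 4 ≡ 4 (mod 40), not 28.

Both directions fail.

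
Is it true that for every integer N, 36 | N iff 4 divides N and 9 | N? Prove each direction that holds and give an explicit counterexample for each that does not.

The biconditional holds.

(⇒) If 36 ∣ N, write N = 36q. Since 36 = 9·4, N = 4·(9q), so 4 ∣ N; and since 36 = 4·9, N = 9·(4q), so 9 ∣ N.

(⇐) Suppose 4 ∣ N and 9 ∣ N. Any common multiple of 4 and 9 is a multiple of their lcm; here gcd(4, 9) = 1, so lcm(4, 9) = 4·9 = 36, so 36 ∣ N.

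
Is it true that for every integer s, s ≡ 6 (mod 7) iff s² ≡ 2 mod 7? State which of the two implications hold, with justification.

(⇒) fails and (⇐) fails.

[⇒] This fails: take s = 6. Then 6 ≡ 6 (mod 7), but 6² = 36 ≡ 1 (mod 7), not 2.

[⇐] This fails: take s = 3. Then 3² = 9 ≡ 2 (mod 7), yet 3 ≡ 3 (mod 7), not 6.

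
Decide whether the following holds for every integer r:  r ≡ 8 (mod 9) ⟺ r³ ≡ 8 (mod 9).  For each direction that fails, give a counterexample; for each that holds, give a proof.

Not equivalent: only (⇒) holds.

Forward direction. Suppose r ≡ 8 (mod 9). Write r = 9j + 8. Then (9j + 8)³ = 729j³ + 1944j² + 1728j + 512 = 9(81j³ + 216j² + 192j + 56) + 8, so r³ ≡ 8 (mod 9).

Converse. This fails: take r = 2. Then 2³ = 8 ≡ 8 (mod 9), yet 2 ≡ 2 (mod 9), not 8.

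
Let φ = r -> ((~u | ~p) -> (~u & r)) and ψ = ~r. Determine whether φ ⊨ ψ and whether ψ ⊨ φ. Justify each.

[⇒] This fails. Under u = F, r = T, p = F, the left side is true but the right side is false.

[⇐] Assume the antecedent. If u is true, the antecedent forces (u = T, r = F, p = F) or (u = T, r = F, p = T), and r -> ((~u | ~p) -> (~u & r)) holds there. If u is false, r -> ((~u | ~p) -> (~u & r)) reduces to true regardless of the other variables. Either way r -> ((~u | ~p) -> (~u & r)) holds.

The forward direction fails; the converse holds.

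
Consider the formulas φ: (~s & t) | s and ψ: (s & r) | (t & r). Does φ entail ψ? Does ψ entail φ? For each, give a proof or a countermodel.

(→) This fails. Under t = T, r = F, s = F, the left side is true but the right side is false.

(←) Assume the antecedent. If t is true, (~s & t) | s reduces to true regardless of the other variables. If t is false, the antecedent forces (t = F, r = T, s = T), and (~s & t) | s holds there. Either way (~s & t) | s holds.

Only the reverse direction holds.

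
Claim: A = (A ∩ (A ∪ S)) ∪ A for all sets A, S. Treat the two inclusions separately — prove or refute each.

Both inclusions hold.

(⊆) Let x ∈ A. Then either x ∈ A and x ∉ S; or x ∈ A ∩ S. In each case x ∈ (A ∩ (A ∪ S)) ∪ A, so A ⊆ (A ∩ (A ∪ S)) ∪ A.

(⊇) Let x ∈ (A ∩ (A ∪ S)) ∪ A. Then either x ∈ A and x ∉ S; or x ∈ A ∩ S. In each case x ∈ A, so (A ∩ (A ∪ S)) ∪ A ⊆ A.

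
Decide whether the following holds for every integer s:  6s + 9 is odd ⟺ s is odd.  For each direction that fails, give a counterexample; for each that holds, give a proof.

Not equivalent: only (⇐) holds.

(⟹) This fails: take s = 4. Then 6s + 9 = 33, which is odd, yet s = 4 is even, not odd.

(⟸) Suppose s is odd. Since 6 is even, 6s is even for every s, so 6s + 9 has the same parity as 9, which is odd. Hence 6s + 9 is odd.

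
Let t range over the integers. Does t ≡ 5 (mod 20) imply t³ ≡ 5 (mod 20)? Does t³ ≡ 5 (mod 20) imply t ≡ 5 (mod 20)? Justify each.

The biconditional holds.

[⇒] Suppose t ≡ 5 (mod 20). Write t = 20j + 5. Then (20j + 5)³ = 8000j³ + 6000j² + 1500j + 125 = 20(400j³ + 300j² + 75j + 6) + 5, so t³ ≡ 5 (mod 20).

[⇐] Conversely, suppose t³ ≡ 5 (mod 20). The only residue r in {0, …, 19} with r³ ≡ 5 (mod 20) is r = 5, so t ≡ 5 (mod 20).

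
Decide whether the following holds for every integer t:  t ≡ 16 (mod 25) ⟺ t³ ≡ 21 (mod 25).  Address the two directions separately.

Both directions hold; the statement is true.

[⇒] Suppose t ≡ 16 (mod 25). Write t = 25j + 16. Then (25j + 16)³ = 15625j³ + 30000j² + 19200j + 4096 = 25(625j³ + 1200j² + 768j + 163) + 21, so t³ ≡ 21 (mod 25).

[⇐] Conversely, suppose t³ ≡ 21 (mod 25). The only residue r in {0, …, 24} with r³ ≡ 21 (mod 25) is r = 16, so t ≡ 16 (mod 25).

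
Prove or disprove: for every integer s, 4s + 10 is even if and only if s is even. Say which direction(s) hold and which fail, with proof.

The forward direction fails; the converse holds.

Converse. Suppose s is even. Since 4 is even, 4s is even for every s, so 4s + 10 has the same parity as 10, which is even. Hence 4s + 10 is even.

Forward direction. This fails: take s = 5. Then 4s + 10 = 30, which is even, yet s = 5 is odd, not even.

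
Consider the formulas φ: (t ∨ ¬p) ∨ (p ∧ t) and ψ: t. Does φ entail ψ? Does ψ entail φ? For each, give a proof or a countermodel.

Only the converse holds.

(→) This fails. Under p = F, t = F, the left side is true but the right side is false.

(←) Assume the antecedent. If p is true, the antecedent forces (p = T, t = T), and (t ∨ ¬p) ∨ (p ∧ t) holds there. If p is false, (t ∨ ¬p) ∨ (p ∧ t) reduces to true regardless of the other variables. Either way (t ∨ ¬p) ∨ (p ∧ t) holds.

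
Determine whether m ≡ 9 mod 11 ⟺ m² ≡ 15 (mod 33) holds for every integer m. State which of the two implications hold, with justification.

Neither implication holds.

[⇒] This fails: take m = 20. Then 20 ≡ 9 (mod 11), but 20² = 400 ≡ 4 (mod 33), not 15.

[⇐] This fails: take m = 24. Then 24² = 576 ≡ 15 (mod 33), yet 24 ≡ 2 (mod 11), not 9.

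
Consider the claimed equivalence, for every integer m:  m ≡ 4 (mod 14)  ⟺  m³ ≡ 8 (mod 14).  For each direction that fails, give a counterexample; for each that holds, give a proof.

(⇒) holds; (⇐) fails.

(⇒) Suppose m ≡ 4 (mod 14). Write m = 14j + 4. Then (14j + 4)³ = 2744j³ + 2352j² + 672j + 64 = 14(196j³ + 168j² + 48j + 4) + 8, so m³ ≡ 8 (mod 14).

(⇐) This fails: take m = 2. Then 2³ = 8 ≡ 8 (mod 14), yet 2 ≡ 2 (mod 14), not 4.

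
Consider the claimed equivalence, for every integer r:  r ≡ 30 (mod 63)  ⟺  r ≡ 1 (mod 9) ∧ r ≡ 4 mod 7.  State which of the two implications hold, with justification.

[⇒] This fails: r = 30 gives 30 ≡ 30 (mod 63) but 30 ≡ 3 (mod 9), so the conjunction on the right does not hold.

[⇐] This fails: r = 46 satisfies both congruences on the right (46 ≡ 1 mod 9 and 46 ≡ 4 mod 7) yet 46 ≡ 46 (mod 63), not 30.

Neither implication holds.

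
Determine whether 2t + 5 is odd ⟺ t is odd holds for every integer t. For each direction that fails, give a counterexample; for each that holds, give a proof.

Only the converse holds.

[⇐] Suppose t is odd. Since 2 is even, 2t is even for every t, so 2t + 5 has the same parity as 5, which is odd. Hence 2t + 5 is odd.

[⇒] This fails: take t = 0. Then 2t + 5 = 5, which is odd, yet t = 0 is even, not odd.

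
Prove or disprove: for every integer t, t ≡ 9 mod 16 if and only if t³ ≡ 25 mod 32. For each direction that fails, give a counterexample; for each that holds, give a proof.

Converse. The residues r modulo 32 with r³ ≡ 25 (mod 32) are exactly {9}, and each is ≡ 9 (mod 16).

Forward direction. This fails: take t = 25. Then 25 ≡ 9 (mod 16), but 25³ = 15625 ≡ 9 (mod 32), not 25.

Only the reverse direction holds.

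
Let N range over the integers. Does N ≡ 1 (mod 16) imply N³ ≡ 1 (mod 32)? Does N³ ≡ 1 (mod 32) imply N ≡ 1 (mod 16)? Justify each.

Forward direction. This fails: take N = 17. Then 17 ≡ 1 (mod 16), but 17³ = 4913 ≡ 17 (mod 32), not 1.

Converse. The residues r modulo 32 with r³ ≡ 1 (mod 32) are exactly {1}, and each is ≡ 1 (mod 16).

(⇒) fails; (⇐) holds.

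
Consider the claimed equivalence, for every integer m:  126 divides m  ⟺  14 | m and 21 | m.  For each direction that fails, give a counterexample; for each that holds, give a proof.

Only the forward direction holds.

(⟹) If 126 ∣ m, write m = 126q. Since 126 = 9·14, m = 14·(9q), so 14 ∣ m; and since 126 = 6·21, m = 21·(6q), so 21 ∣ m.

(⟸) This fails: take m = 42. Both 14 ∣ 42 and 21 ∣ 42, yet 42 is not a multiple of 126 (since 42 = 0·126 + 42), so 126 ∤ 42.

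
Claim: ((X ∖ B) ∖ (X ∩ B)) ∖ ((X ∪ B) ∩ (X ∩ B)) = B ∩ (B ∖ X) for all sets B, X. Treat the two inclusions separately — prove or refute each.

(⊆) fails and (⊇) fails.

(⊆) This inclusion fails. Take B = ∅, X = {1}; then 1 ∈ ((X ∖ B) ∖ (X ∩ B)) ∖ ((X ∪ B) ∩ (X ∩ B)) but 1 ∉ B ∩ (B ∖ X).

(⊇) This inclusion fails. Take B = {1}, X = ∅; then 1 ∈ B ∩ (B ∖ X) but 1 ∉ ((X ∖ B) ∖ (X ∩ B)) ∖ ((X ∪ B) ∩ (X ∩ B)).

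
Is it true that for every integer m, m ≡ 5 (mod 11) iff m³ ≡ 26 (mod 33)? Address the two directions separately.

(⟹) This fails: take m = 16. Then 16 ≡ 5 (mod 11), but 16³ = 4096 ≡ 4 (mod 33), not 26.

(⟸) Conversely, the residues r modulo 33 with r³ ≡ 26 (mod 33) are exactly {5}, and each is ≡ 5 (mod 11).

Not equivalent: only (⇐) holds.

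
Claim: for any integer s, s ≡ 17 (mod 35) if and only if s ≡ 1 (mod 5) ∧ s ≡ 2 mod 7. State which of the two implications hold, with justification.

[⇒] This fails: s = 17 gives 17 ≡ 17 (mod 35) but 17 ≡ 2 (mod 5), so the conjunction on the right does not hold.

[⇐] This fails: s = 16 satisfies both congruences on the right (16 ≡ 1 mod 5 and 16 ≡ 2 mod 7) yet 16 ≡ 16 (mod 35), not 17.

Neither implication holds.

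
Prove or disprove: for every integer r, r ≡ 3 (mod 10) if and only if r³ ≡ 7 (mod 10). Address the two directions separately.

(⟹) Suppose r ≡ 3 (mod 10). Write r = 10j + 3. Then (10j + 3)³ = 1000j³ + 900j² + 270j + 27 = 10(100j³ + 90j² + 27j + 2) + 7, so r³ ≡ 7 (mod 10).

(⟸) For the converse, argue contrapositively. If r ≢ 3 (mod 10), then r is congruent to one of 0, 1, 2, 4, 5, 6, 7, 8, 9 modulo 10, and these give r³ ≡ 0, 1, 8, 4, 5, 6, 3, 2, 9 respectively — never 7.

Both directions hold; the statement is true.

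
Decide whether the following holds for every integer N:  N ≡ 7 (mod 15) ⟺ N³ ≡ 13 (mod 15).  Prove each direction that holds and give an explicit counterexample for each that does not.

(→) Suppose N ≡ 7 (mod 15). Write N = 15j + 7. Then (15j + 7)³ = 3375j³ + 4725j² + 2205j + 343 = 15(225j³ + 315j² + 147j + 22) + 13, so N³ ≡ 13 (mod 15).

(←) Conversely, suppose N³ ≡ 13 (mod 15). The only residue r in {0, …, 14} with r³ ≡ 13 (mod 15) is r = 7, so N ≡ 7 (mod 15).

Both directions hold; the statement is true.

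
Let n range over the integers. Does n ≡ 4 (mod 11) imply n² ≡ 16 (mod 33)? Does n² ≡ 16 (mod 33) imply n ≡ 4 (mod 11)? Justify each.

[⇒] This fails: take n = 15. Then 15 ≡ 4 (mod 11), but 15² = 225 ≡ 27 (mod 33), not 16.

[⇐] This fails: take n = 7. Then 7² = 49 ≡ 16 (mod 33), yet 7 ≡ 7 (mod 11), not 4.

Neither direction holds.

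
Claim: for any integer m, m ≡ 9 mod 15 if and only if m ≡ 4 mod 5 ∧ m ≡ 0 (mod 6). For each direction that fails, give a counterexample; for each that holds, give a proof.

Forward direction. This fails: m = 9 gives 9 ≡ 9 (mod 15) but 9 ≡ 3 (mod 6), so the conjunction on the right does not hold.

Converse. If m ≡ 4 (mod 5) and m ≡ 0 (mod 6), then by the Chinese remainder theorem m ≡ 24 (mod 30). Since 24 ≡ 9 (mod 15) and 15 ∣ 30, we get m ≡ 9 (mod 15).

Only the reverse direction holds.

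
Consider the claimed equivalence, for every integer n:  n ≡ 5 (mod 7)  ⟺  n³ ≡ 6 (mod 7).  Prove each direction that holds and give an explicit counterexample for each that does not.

Not equivalent: only (⇒) holds.

(→) Suppose n ≡ 5 (mod 7). Write n = 7j + 5. Then (7j + 5)³ = 343j³ + 735j² + 525j + 125 = 7(49j³ + 105j² + 75j + 17) + 6, so n³ ≡ 6 (mod 7).

(←) This fails: take n = 3. Then 3³ = 27 ≡ 6 (mod 7), yet 3 ≡ 3 (mod 7), not 5.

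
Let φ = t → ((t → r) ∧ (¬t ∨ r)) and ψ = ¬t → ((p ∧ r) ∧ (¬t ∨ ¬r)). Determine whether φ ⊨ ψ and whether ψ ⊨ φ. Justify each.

Neither implication holds.

Forward direction. This fails. Under t = F, r = F, p = F, the left side is true but the right side is false.

Converse. This fails. Under t = T, r = F, p = F, the left side is false but the right side is true.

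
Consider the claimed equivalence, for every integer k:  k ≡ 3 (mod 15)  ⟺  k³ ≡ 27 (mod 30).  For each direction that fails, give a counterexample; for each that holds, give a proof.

(⟸) The residues r modulo 30 with r³ ≡ 27 (mod 30) are exactly {3}, and each is ≡ 3 (mod 15).

(⟹) This fails: take k = 18. Then 18 ≡ 3 (mod 15), but 18³ = 5832 ≡ 12 (mod 30), not 27.

Not equivalent: only (⇐) holds.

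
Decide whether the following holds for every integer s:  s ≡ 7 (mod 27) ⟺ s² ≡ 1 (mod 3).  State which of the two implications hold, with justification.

(⇐) This fails: take s = 1. Then 1² = 1 ≡ 1 (mod 3), yet 1 ≡ 1 (mod 27), not 7.

(⇒) Suppose s ≡ 7 (mod 27). Then s² ≡ 7² = 49 (mod 27), and since 3 ∣ 27, also s² ≡ 1 (mod 3).

The forward direction holds; the converse fails.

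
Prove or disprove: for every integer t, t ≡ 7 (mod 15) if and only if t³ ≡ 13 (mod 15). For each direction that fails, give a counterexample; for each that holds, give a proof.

Equivalent; both directions hold.

(⇐) Suppose t³ ≡ 13 (mod 15). The only residue r in {0, …, 14} with r³ ≡ 13 (mod 15) is r = 7, so t ≡ 7 (mod 15).

(⇒) Suppose t ≡ 7 (mod 15). Write t = 15j + 7. Then (15j + 7)³ = 3375j³ + 4725j² + 2205j + 343 = 15(225j³ + 315j² + 147j + 22) + 13, so t³ ≡ 13 (mod 15).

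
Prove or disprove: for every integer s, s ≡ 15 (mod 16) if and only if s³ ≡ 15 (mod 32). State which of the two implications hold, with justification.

Only the reverse direction holds.

(→) This fails: take s = 31. Then 31 ≡ 15 (mod 16), but 31³ = 29791 ≡ 31 (mod 32), not 15.

(←) Conversely, the residues r modulo 32 with r³ ≡ 15 (mod 32) are exactly {15}, and each is ≡ 15 (mod 16).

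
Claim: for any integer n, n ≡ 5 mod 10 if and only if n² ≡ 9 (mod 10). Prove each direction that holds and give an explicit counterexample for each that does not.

(⇒) fails and (⇐) fails.

(→) This fails: take n = 5. Then 5 ≡ 5 (mod 10), but 5² = 25 ≡ 5 (mod 10), not 9.

(←) This fails: take n = 3. Then 3² = 9 ≡ 9 (mod 10), yet 3 ≡ 3 (mod 10), not 5.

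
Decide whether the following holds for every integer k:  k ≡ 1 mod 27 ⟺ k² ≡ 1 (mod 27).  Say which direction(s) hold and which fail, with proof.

(←) This fails: take k = 26. Then 26² = 676 ≡ 1 (mod 27), yet 26 ≡ 26 (mod 27), not 1.

(→) Suppose k ≡ 1 mod 27. Write k = 27j + 1. Then (27j + 1)² = 729j² + 54j + 1 = 27(27j² + 2j) + 1, so k² ≡ 1 (mod 27).

Only the forward direction holds.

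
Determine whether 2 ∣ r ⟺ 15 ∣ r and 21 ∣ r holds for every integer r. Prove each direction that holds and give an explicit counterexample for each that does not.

(⟹) This fails: take r = 2. Certainly 2 ∣ 2, but 15 ∤ 2.

(⟸) This fails: take r = 105. Both 15 ∣ 105 and 21 ∣ 105, yet 105 is not a multiple of 2 (since 105 = 52·2 + 1), so 2 ∤ 105.

(⇒) fails and (⇐) fails.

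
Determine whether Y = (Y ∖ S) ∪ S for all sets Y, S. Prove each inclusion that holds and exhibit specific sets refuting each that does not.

(⟹) Let x ∈ Y. Then either x ∈ Y and x ∉ S; or x ∈ Y ∩ S. In each case x ∈ (Y ∖ S) ∪ S, so Y ⊆ (Y ∖ S) ∪ S.

(⟸) This inclusion fails. Take Y = ∅, S = {1}; then 1 ∈ (Y ∖ S) ∪ S but 1 ∉ Y.

Only the forward inclusion holds.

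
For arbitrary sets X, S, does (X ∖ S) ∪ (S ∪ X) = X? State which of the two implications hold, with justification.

(⟹) This inclusion fails. Take X = ∅, S = {1}; then 1 ∈ (X ∖ S) ∪ (S ∪ X) but 1 ∉ X.

(⟸) Let x ∈ X. Then either x ∈ X and x ∉ S; or x ∈ X ∩ S. In each case x ∈ (X ∖ S) ∪ (S ∪ X), so X ⊆ (X ∖ S) ∪ (S ∪ X).

(⊆) fails; (⊇) holds.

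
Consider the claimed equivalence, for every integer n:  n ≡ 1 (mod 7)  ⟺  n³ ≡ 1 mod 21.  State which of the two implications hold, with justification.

Neither implication holds.

(⇒) This fails: take n = 8. Then 8 ≡ 1 (mod 7), but 8³ = 512 ≡ 8 (mod 21), not 1.

(⇐) This fails: take n = 4. Then 4³ = 64 ≡ 1 (mod 21), yet 4 ≡ 4 (mod 7), not 1.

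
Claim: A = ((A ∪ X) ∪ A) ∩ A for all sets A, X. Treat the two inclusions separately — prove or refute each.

Both inclusions hold; the sets are equal.

Forward inclusion. Let x ∈ A. Then either x ∈ A and x ∉ X; or x ∈ A ∩ X. In each case x ∈ ((A ∪ X) ∪ A) ∩ A, so A ⊆ ((A ∪ X) ∪ A) ∩ A.

Reverse inclusion. Let x ∈ ((A ∪ X) ∪ A) ∩ A. Then either x ∈ A and x ∉ X; or x ∈ A ∩ X. In each case x ∈ A, so ((A ∪ X) ∪ A) ∩ A ⊆ A.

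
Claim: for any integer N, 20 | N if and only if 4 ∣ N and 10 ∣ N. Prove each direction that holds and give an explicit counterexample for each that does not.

Equivalent; both directions hold.

(→) If 20 ∣ N, write N = 20q. Since 20 = 5·4, N = 4·(5q), so 4 ∣ N; and since 20 = 2·10, N = 10·(2q), so 10 ∣ N.

(←) Suppose 4 ∣ N and 10 ∣ N. Any common multiple of 4 and 10 is a multiple of their lcm; here lcm(4, 10) = 4·10/gcd(4, 10) = 40/2 = 20, so 20 ∣ N.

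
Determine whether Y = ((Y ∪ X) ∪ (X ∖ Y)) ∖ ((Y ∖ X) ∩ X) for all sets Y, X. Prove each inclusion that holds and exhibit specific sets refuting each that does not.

Forward inclusion. Let x ∈ Y. Then either x ∈ Y and x ∉ X; or x ∈ Y ∩ X. In each case x ∈ ((Y ∪ X) ∪ (X ∖ Y)) ∖ ((Y ∖ X) ∩ X), so Y ⊆ ((Y ∪ X) ∪ (X ∖ Y)) ∖ ((Y ∖ X) ∩ X).

Reverse inclusion. This inclusion fails. Take Y = ∅, X = {1}; then 1 ∈ ((Y ∪ X) ∪ (X ∖ Y)) ∖ ((Y ∖ X) ∩ X) but 1 ∉ Y.

(⊆) holds; (⊇) fails.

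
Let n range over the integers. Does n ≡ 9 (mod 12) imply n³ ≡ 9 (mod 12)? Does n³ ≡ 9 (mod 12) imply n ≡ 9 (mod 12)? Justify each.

[⇒] Suppose n ≡ 9 (mod 12). Write n = 12j + 9. Then (12j + 9)³ = 1728j³ + 3888j² + 2916j + 729 = 12(144j³ + 324j² + 243j + 60) + 9, so n³ ≡ 9 (mod 12).

[⇐] For the converse, argue contrapositively. If n ≢ 9 (mod 12), then n is congruent to one of 0, 1, 2, 3, 4, 5, 6, 7, 8, 10, 11 modulo 12, and these give n³ ≡ 0, 1, 8, 3, 4, 5, 0, 7, 8, 4, 11 respectively — never 9.

Both implications hold.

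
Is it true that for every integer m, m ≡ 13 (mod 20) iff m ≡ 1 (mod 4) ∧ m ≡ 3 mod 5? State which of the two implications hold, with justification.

Both directions hold.

(⇐) If m ≡ 1 (mod 4) and m ≡ 3 (mod 5), then by the Chinese remainder theorem m ≡ 13 (mod 20). This is exactly m ≡ 13 (mod 20).

(⇒) Suppose m ≡ 13 (mod 20); write m = 20j + 13. Since 4 ∣ 20, reducing mod 4 gives m ≡ 13 ≡ 1 (mod 4); since 5 ∣ 20, reducing mod 5 gives m ≡ 13 ≡ 3 (mod 5).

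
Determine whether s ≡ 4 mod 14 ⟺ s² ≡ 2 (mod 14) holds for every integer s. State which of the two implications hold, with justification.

The forward direction holds; the converse fails.

(→) Suppose s ≡ 4 mod 14. Write s = 14j + 4. Then (14j + 4)² = 196j² + 112j + 16 = 14(14j² + 8j + 1) + 2, so s² ≡ 2 (mod 14).

(←) This fails: take s = 10. Then 10² = 100 ≡ 2 (mod 14), yet 10 ≡ 10 (mod 14), not 4.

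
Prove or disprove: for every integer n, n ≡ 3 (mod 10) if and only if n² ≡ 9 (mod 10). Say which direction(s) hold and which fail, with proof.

Not equivalent: only (⇒) holds.

[⇐] This fails: take n = 7. Then 7² = 49 ≡ 9 (mod 10), yet 7 ≡ 7 (mod 10), not 3.

[⇒] Suppose n ≡ 3 (mod 10). Write n = 10j + 3. Then (10j + 3)² = 100j² + 60j + 9 = 10(10j² + 6j) + 9, so n² ≡ 9 (mod 10).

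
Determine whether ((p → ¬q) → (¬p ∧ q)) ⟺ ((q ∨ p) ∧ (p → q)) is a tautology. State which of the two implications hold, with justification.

Both implications hold.

(→) Assume the antecedent. If p is true, the antecedent forces (p = T, q = T), and (q ∨ p) ∧ (p → q) holds there. If p is false, the antecedent forces (p = F, q = T), and (q ∨ p) ∧ (p → q) holds there. Either way (q ∨ p) ∧ (p → q) holds.

(←) Assume the antecedent. If p is true, the antecedent forces (p = T, q = T), and (p → ¬q) → (¬p ∧ q) holds there. If p is false, the antecedent forces (p = F, q = T), and (p → ¬q) → (¬p ∧ q) holds there. Either way (p → ¬q) → (¬p ∧ q) holds.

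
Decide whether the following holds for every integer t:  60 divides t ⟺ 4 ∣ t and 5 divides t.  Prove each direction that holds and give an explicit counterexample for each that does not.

Only the forward implication holds.

(⇒) If 60 ∣ t, write t = 60q. Since 60 = 15·4, t = 4·(15q), so 4 ∣ t; and since 60 = 12·5, t = 5·(12q), so 5 ∣ t.

(⇐) This fails: take t = 20. Both 4 ∣ 20 and 5 ∣ 20, yet 20 is not a multiple of 60 (since 20 = 0·60 + 20), so 60 ∤ 20.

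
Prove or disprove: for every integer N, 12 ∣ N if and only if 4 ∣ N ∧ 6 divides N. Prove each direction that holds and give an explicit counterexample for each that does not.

Equivalent; both directions hold.

(⟹) If 12 ∣ N, write N = 12q. Since 12 = 3·4, N = 4·(3q), so 4 ∣ N; and since 12 = 2·6, N = 6·(2q), so 6 ∣ N.

(⟸) Suppose 4 ∣ N and 6 ∣ N. Any common multiple of 4 and 6 is a multiple of their lcm; here lcm(4, 6) = 4·6/gcd(4, 6) = 24/2 = 12, so 12 ∣ N.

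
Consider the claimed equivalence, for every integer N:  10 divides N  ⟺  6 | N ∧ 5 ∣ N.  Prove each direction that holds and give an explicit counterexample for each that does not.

Only the converse holds.

(⟹) This fails: take N = 10. Certainly 10 ∣ 10, but 6 ∤ 10.

(⟸) Suppose 6 ∣ N and 5 ∣ N. Any common multiple of 6 and 5 is a multiple of their lcm; here gcd(6, 5) = 1, so lcm(6, 5) = 6·5 = 30, so 30 ∣ N. Since 10 ∣ 30, it follows that 10 ∣ N.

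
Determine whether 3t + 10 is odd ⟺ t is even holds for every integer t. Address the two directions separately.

Neither implication holds.

(→) This fails: t = 1 gives 3t + 10 = 13, which is odd, but 1 is odd, not even.

(←) This also fails: t = 2 is even, but 3t + 10 = 16 is even, not odd.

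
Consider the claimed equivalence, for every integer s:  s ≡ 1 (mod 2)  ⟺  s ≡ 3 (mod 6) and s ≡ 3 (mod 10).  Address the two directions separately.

(⇒) fails; (⇐) holds.

(⟹) This fails: s = 1 gives 1 ≡ 1 (mod 2) but 1 ≡ 1 (mod 6), so the conjunction on the right does not hold.

(⟸) Conversely, if s ≡ 3 (mod 6) and s ≡ 3 (mod 10), then by the Chinese remainder theorem s ≡ 3 (mod 30). Since 3 ≡ 1 (mod 2) and 2 ∣ 30, we get s ≡ 1 (mod 2).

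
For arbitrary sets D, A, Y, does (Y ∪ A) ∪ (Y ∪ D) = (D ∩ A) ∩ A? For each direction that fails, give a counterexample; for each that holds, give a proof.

(⊆) fails; (⊇) holds.

(⟹) This inclusion fails. Take D = {1}, A = ∅, Y = ∅; then 1 ∈ (Y ∪ A) ∪ (Y ∪ D) but 1 ∉ (D ∩ A) ∩ A.

(⟸) Let x ∈ (D ∩ A) ∩ A. Then either x ∈ D ∩ A and x ∉ Y; or x ∈ D ∩ A ∩ Y. In each case x ∈ (Y ∪ A) ∪ (Y ∪ D), so (D ∩ A) ∩ A ⊆ (Y ∪ A) ∪ (Y ∪ D).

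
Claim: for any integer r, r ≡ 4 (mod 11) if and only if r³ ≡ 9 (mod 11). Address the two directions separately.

Both implications hold.

[⇒] Suppose r ≡ 4 (mod 11). Write r = 11j + 4. Then (11j + 4)³ = 1331j³ + 1452j² + 528j + 64 = 11(121j³ + 132j² + 48j + 5) + 9, so r³ ≡ 9 (mod 11).

[⇐] Conversely, suppose r³ ≡ 9 (mod 11). The only residue r in {0, …, 10} with r³ ≡ 9 (mod 11) is r = 4, so r ≡ 4 (mod 11).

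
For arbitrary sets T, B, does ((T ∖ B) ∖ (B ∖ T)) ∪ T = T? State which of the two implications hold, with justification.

(⊆) Let x ∈ ((T ∖ B) ∖ (B ∖ T)) ∪ T. Then either x ∈ T and x ∉ B; or x ∈ T ∩ B. In each case x ∈ T, so ((T ∖ B) ∖ (B ∖ T)) ∪ T ⊆ T.

(⊇) Let x ∈ T. Then either x ∈ T and x ∉ B; or x ∈ T ∩ B. In each case x ∈ ((T ∖ B) ∖ (B ∖ T)) ∪ T, so T ⊆ ((T ∖ B) ∖ (B ∖ T)) ∪ T.

Both inclusions hold; the sets are equal.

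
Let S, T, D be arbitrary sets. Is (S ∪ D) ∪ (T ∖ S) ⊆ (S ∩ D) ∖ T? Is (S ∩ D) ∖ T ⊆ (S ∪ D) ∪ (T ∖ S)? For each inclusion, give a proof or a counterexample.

(⊆) This inclusion fails. Take S = {1}, T = ∅, D = ∅; then 1 ∈ (S ∪ D) ∪ (T ∖ S) but 1 ∉ (S ∩ D) ∖ T.

(⊇) Let x ∈ (S ∩ D) ∖ T. Then x ∈ S ∩ D and x ∉ T, from which x ∈ (S ∪ D) ∪ (T ∖ S).

The sets are not equal: only the reverse inclusion holds.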